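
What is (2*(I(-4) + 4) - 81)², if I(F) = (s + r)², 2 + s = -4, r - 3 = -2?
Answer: 529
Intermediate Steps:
r = 1 (r = 3 - 2 = 1)
s = -6 (s = -2 - 4 = -6)
I(F) = 25 (I(F) = (-6 + 1)² = (-5)² = 25)
(2*(I(-4) + 4) - 81)² = (2*(25 + 4) - 81)² = (2*29 - 81)² = (58 - 81)² = (-23)² = 529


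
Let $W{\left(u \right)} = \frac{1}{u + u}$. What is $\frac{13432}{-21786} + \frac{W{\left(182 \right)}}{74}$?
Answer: $- \frac{180891283}{293413848} \approx -0.61651$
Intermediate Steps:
$W{\left(u \right)} = \frac{1}{2 u}$
$\frac{13432}{-21786} + \frac{W{\left(182 \right)}}{74} = \frac{13432}{-21786} + \frac{\frac{1}{2} \cdot \frac{1}{182}}{74} = 13432 \left(- \frac{1}{21786}\right) + \frac{1}{2} \cdot \frac{1}{182} \cdot \frac{1}{74} = - \frac{6716}{10893} + \frac{1}{364} \cdot \frac{1}{74} = - \frac{6716}{10893} + \frac{1}{26936} = - \frac{180891283}{293413848}$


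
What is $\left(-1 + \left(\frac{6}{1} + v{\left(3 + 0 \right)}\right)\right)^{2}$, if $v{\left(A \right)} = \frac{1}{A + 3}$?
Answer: $\frac{961}{36} \approx 26.694$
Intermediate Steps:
$v{\left(A \right)} = \frac{1}{3 + A}$
$\left(-1 + \left(\frac{6}{1} + v{\left(3 + 0 \right)}\right)\right)^{2} = \left(-1 + \left(\frac{6}{1} + \frac{1}{3 + \left(3 + 0\right)}\right)\right)^{2} = \left(-1 + \left(6 \cdot 1 + \frac{1}{3 + 3}\right)\right)^{2} = \left(-1 + \left(6 + \frac{1}{6}\right)\right)^{2} = \left(-1 + \frac{37}{6}\right)^{2} = \left(\frac{31}{6}\right)^{2} = \frac{961}{36}$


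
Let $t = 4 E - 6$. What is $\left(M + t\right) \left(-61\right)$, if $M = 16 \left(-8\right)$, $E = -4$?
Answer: $9150$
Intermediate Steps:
$t = -22$ ($t = 4 \left(-4\right) - 6 = -16 - 6 = -22$)
$M = -128$
$\left(M + t\right) \left(-61\right) = \left(-128 - 22\right) \left(-61\right) = \left(-150\right) \left(-61\right) = 9150$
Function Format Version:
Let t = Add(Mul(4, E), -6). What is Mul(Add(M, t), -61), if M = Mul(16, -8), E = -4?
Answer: 9150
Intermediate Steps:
t = -22 (t = Add(Mul(4, -4), -6) = Add(-16, -6) = -22)
M = -128
Mul(Add(M, t), -61) = Mul(Add(-128, -22), -61) = Mul(-150, -61) = 9150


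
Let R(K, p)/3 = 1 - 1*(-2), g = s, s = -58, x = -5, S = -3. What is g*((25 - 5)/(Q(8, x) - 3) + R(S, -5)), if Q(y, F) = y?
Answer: -754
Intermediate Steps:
g = -58
R(K, p) = 9 (R(K, p) = 3*(1 - 1*(-2)) = 3*(1 + 2) = 3*3 = 9)
g*((25 - 5)/(Q(8, x) - 3) + R(S, -5)) = -58*((25 - 5)/(8 - 3) + 9) = -58*(20/5 + 9) = -58*(20*(1/5) + 9) = -58*(4 + 9) = -58*13 = -754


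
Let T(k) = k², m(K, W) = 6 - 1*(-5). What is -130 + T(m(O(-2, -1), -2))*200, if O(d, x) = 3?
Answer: 24070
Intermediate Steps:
m(K, W) = 11 (m(K, W) = 6 + 5 = 11)
-130 + T(m(O(-2, -1), -2))*200 = -130 + 11²*200 = -130 + 121*200 = -130 + 24200 = 24070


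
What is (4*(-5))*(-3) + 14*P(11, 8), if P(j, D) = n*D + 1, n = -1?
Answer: -38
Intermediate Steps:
P(j, D) = 1 - D (P(j, D) = -D + 1 = 1 - D)
(4*(-5))*(-3) + 14*P(11, 8) = (4*(-5))*(-3) + 14*(1 - 1*8) = -20*(-3) + 14*(1 - 8) = 60 + 14*(-7) = 60 - 98 = -38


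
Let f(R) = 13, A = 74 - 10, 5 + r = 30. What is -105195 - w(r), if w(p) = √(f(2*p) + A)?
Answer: -105195 - √77 ≈ -1.0520e+5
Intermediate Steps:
r = 25 (r = -5 + 30 = 25)
A = 64
w(p) = √77 (w(p) = √(13 + 64) = √77)
-105195 - w(r) = -105195 - √77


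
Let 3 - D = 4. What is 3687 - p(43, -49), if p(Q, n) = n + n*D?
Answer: 3687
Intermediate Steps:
D = -1 (D = 3 - 1*4 = 3 - 4 = -1)
p(Q, n) = 0 (p(Q, n) = n + n*(-1) = n - n = 0)
3687 - p(43, -49) = 3687 - 1*0 = 3687 + 0 = 3687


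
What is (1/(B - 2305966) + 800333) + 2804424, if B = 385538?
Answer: 6922676275995/1920428 ≈ 3.6048e+6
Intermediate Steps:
(1/(B - 2305966) + 800333) + 2804424 = (1/(385538 - 2305966) + 800333) + 2804424 = (1/(-1920428) + 800333) + 2804424 = (-1/1920428 + 800333) + 2804424 = 1536981902523/1920428 + 2804424 = 6922676275995/1920428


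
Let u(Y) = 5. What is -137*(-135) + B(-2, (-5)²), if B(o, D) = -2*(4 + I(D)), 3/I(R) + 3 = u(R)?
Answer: 18484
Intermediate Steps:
I(R) = 3/2 (I(R) = 3/(-3 + 5) = 3/2)
B(o, D) = -11 (B(o, D) = -2*(4 + 3/2) = -2*11/2 = -11)
-137*(-135) + B(-2, (-5)²) = -137*(-135) - 11 = 18495 - 11 = 18484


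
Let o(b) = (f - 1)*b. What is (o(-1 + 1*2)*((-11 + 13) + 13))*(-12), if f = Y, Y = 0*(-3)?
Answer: 180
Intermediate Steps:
Y = 0
f = 0
o(b) = -b (o(b) = (0 - 1)*b = -b)
(o(-1 + 1*2)*((-11 + 13) + 13))*(-12) = ((-(-1 + 1*2))*((-11 + 13) + 13))*(-12) = ((-(-1 + 2))*(2 + 13))*(-12) = (-1*1*15)*(-12) = -1*15*(-12) = -15*(-12) = 180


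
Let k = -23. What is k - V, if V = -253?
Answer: 230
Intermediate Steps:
k - V = -23 - 1*(-253) = -23 + 253 = 230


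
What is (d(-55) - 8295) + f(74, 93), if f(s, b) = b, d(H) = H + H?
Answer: -8312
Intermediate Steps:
d(H) = 2*H
(d(-55) - 8295) + f(74, 93) = (2*(-55) - 8295) + 93 = (-110 - 8295) + 93 = -8405 + 93 = -8312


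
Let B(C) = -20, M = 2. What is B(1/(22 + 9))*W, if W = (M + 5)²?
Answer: -980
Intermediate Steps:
W = 49 (W = (2 + 5)² = 7² = 49)
B(1/(22 + 9))*W = -20*49 = -980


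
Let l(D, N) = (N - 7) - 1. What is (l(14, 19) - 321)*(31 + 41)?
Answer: -22320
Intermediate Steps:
l(D, N) = -8 + N (l(D, N) = (-7 + N) - 1 = -8 + N)
(l(14, 19) - 321)*(31 + 41) = ((-8 + 19) - 321)*(31 + 41) = (11 - 321)*72 = -310*72 = -22320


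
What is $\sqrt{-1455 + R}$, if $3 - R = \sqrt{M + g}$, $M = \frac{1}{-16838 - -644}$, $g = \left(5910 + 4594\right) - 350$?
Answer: $\frac{\sqrt{-380780663472 - 80970 \sqrt{106513686870}}}{16194} \approx 39.405 i$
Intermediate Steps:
$g = 10154$ ($g = 10504 - 350 = 10154$)
$M = - \frac{1}{16194}$ ($M = \frac{1}{-16838 + \left(684 - 40\right)} = \frac{1}{-16838 + 644} = \frac{1}{-16194} = - \frac{1}{16194} \approx -6.1751 \cdot 10^{-5}$)
$R = 3 - \frac{5 \sqrt{106513686870}}{16194}$ ($R = 3 - \sqrt{- \frac{1}{16194} + 10154} = 3 - \sqrt{\frac{164433875}{16194}} = 3 - \frac{5 \sqrt{106513686870}}{16194} \approx -97.767$)
$\sqrt{-1455 + R} = \sqrt{-1455 + \left(3 - \frac{5 \sqrt{106513686870}}{16194}\right)} = \sqrt{-1452 - \frac{5 \sqrt{106513686870}}{16194}}$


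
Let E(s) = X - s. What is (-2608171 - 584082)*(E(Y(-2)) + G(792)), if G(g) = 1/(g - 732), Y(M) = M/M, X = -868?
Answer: 166440879167/60 ≈ 2.7740e+9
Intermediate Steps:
Y(M) = 1
G(g) = 1/(-732 + g)
E(s) = -868 - s
(-2608171 - 584082)*(E(Y(-2)) + G(792)) = (-2608171 - 584082)*((-868 - 1*1) + 1/(-732 + 792)) = -3192253*((-868 - 1) + 1/60) = -3192253*(-869 + 1/60) = -3192253*(-52139/60) = 166440879167/60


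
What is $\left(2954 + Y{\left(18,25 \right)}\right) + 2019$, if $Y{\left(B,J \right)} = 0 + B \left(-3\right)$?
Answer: $4919$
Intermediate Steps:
$Y{\left(B,J \right)} = - 3 B$ ($Y{\left(B,J \right)} = 0 - 3 B = - 3 B$)
$\left(2954 + Y{\left(18,25 \right)}\right) + 2019 = \left(2954 - 54\right) + 2019 = 2900 + 2019 = 4919$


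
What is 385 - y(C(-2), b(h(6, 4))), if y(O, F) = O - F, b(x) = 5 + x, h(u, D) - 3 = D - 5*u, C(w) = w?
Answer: 369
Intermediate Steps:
h(u, D) = 3 + D - 5*u (h(u, D) = 3 + (D - 5*u) = 3 + D - 5*u)
385 - y(C(-2), b(h(6, 4))) = 385 - (-2 - (5 + (3 + 4 - 5*6))) = 385 - (-2 - (5 + (3 + 4 - 30))) = 385 - (-2 - (5 - 23)) = 385 - (-2 - 1*(-18)) = 385 - (-2 + 18) = 385 - 1*16 = 385 - 16 = 369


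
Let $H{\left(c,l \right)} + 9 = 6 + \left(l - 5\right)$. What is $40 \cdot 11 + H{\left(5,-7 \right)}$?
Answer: $425$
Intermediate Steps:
$H{\left(c,l \right)} = -8 + l$ ($H{\left(c,l \right)} = -9 + \left(6 + \left(l - 5\right)\right) = -9 + \left(6 + \left(-5 + l\right)\right) = -9 + \left(1 + l\right) = -8 + l$)
$40 \cdot 11 + H{\left(5,-7 \right)} = 40 \cdot 11 - 15 = 440 - 15 = 425$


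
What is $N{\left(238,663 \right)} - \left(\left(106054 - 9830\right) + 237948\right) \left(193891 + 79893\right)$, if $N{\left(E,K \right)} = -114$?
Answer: $-91490946962$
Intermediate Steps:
$N{\left(238,663 \right)} - \left(\left(106054 - 9830\right) + 237948\right) \left(193891 + 79893\right) = -114 - \left(\left(106054 - 9830\right) + 237948\right) \left(193891 + 79893\right) = -114 - \left(96224 + 237948\right) 273784 = -114 - 334172 \cdot 273784 = -114 - 91490946848 = -91490946962$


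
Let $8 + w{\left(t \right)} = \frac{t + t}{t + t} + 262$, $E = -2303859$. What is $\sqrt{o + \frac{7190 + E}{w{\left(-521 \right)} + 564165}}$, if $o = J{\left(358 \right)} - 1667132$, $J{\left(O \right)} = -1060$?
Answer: $\frac{i \sqrt{132859278907226445}}{282210} \approx 1291.6 i$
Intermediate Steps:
$o = -1668192$ ($o = -1060 - 1667132 = -1668192$)
$w{\left(t \right)} = 255$ ($w{\left(t \right)} = -8 + \left(\frac{t + t}{t + t} + 262\right) = -8 + \left(\frac{2 t}{2 t} + 262\right) = -8 + \left(2 t \frac{1}{2 t} + 262\right) = -8 + \left(1 + 262\right) = -8 + 263 = 255$)
$\sqrt{o + \frac{7190 + E}{w{\left(-521 \right)} + 564165}} = \sqrt{-1668192 + \frac{7190 - 2303859}{255 + 564165}} = \sqrt{-1668192 - \frac{2296669}{564420}} = \sqrt{- \frac{941563225309}{564420}} = \frac{i \sqrt{132859278907226445}}{282210}$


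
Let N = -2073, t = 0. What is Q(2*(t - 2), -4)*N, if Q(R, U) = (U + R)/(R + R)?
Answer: -2073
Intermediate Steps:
Q(R, U) = (R + U)/(2*R) (Q(R, U) = (R + U)/((2*R)) = (R + U)*(1/(2*R)) = (R + U)/(2*R))
Q(2*(t - 2), -4)*N = ((2*(0 - 2) - 4)/(2*((2*(0 - 2)))))*(-2073) = ((2*(-2) - 4)/(2*((2*(-2)))))*(-2073) = ((½)*(-4 - 4)/(-4))*(-2073) = ((½)*(-¼)*(-8))*(-2073) = 1*(-2073) = -2073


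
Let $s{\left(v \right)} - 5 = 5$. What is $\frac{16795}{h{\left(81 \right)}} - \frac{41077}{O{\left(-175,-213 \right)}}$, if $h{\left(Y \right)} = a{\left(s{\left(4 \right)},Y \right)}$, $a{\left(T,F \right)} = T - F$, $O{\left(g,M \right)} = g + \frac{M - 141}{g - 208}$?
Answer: $- \frac{2732584}{4733641} \approx -0.57727$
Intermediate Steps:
$s{\left(v \right)} = 10$ ($s{\left(v \right)} = 5 + 5 = 10$)
$O{\left(g,M \right)} = g + \frac{-141 + M}{-208 + g}$
$h{\left(Y \right)} = 10 - Y$
$\frac{16795}{h{\left(81 \right)}} - \frac{41077}{O{\left(-175,-213 \right)}} = \frac{16795}{10 - 81} - \frac{41077}{\frac{1}{-208 - 175} \left(-141 - 213 + \left(-175\right)^{2} - -36400\right)} = \frac{16795}{10 - 81} - \frac{41077}{\frac{1}{-383} \left(-141 - 213 + 30625 + 36400\right)} = \frac{16795}{-71} - \frac{41077}{\left(- \frac{1}{383}\right) 66671} = 16795 \left(- \frac{1}{71}\right) - \frac{41077}{- \frac{66671}{383}} = - \frac{16795}{71} - - \frac{15732491}{66671} = - \frac{16795}{71} + \frac{15732491}{66671} = - \frac{2732584}{4733641}$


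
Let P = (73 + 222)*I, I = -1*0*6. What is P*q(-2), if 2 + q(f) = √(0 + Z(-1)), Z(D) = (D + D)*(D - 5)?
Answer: 0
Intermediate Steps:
Z(D) = 2*D*(-5 + D) (Z(D) = (2*D)*(-5 + D) = 2*D*(-5 + D))
q(f) = -2 + 2*√3 (q(f) = -2 + √(0 + 2*(-1)*(-5 - 1)) = -2 + √(0 + 2*(-1)*(-6)) = -2 + √(0 + 12) = -2 + √12 = -2 + 2*√3)
I = 0 (I = 0*6 = 0)
P = 0 (P = (73 + 222)*0 = 295*0 = 0)
P*q(-2) = 0*(-2 + 2*√3) = 0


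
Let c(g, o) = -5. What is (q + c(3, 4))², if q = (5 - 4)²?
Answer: 16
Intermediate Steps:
q = 1 (q = 1² = 1)
(q + c(3, 4))² = (1 - 5)² = (-4)² = 16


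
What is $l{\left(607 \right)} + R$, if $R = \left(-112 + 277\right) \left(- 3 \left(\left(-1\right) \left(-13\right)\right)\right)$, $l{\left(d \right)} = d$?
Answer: $-5828$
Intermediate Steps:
$R = -6435$ ($R = 165 \left(\left(-3\right) 13\right) = 165 \left(-39\right) = -6435$)
$l{\left(607 \right)} + R = 607 - 6435 = -5828$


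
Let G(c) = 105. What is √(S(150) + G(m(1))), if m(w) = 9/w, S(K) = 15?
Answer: 2*√30 ≈ 10.954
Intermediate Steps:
√(S(150) + G(m(1))) = √(15 + 105) = √120 = 2*√30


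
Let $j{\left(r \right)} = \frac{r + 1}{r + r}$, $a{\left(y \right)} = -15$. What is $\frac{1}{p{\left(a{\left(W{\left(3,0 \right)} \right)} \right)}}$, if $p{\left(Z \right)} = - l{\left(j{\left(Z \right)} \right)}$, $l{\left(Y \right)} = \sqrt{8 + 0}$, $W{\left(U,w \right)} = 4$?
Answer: $- \frac{\sqrt{2}}{4} \approx -0.35355$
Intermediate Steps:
$j{\left(r \right)} = \frac{1 + r}{2 r}$
$l{\left(Y \right)} = 2 \sqrt{2}$ ($l{\left(Y \right)} = \sqrt{8} = 2 \sqrt{2}$)
$p{\left(Z \right)} = - 2 \sqrt{2}$
$\frac{1}{p{\left(a{\left(W{\left(3,0 \right)} \right)} \right)}} = \frac{1}{\left(-2\right) \sqrt{2}} = - \frac{\sqrt{2}}{4}$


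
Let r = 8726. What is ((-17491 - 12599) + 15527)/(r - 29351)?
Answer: 14563/20625 ≈ 0.70609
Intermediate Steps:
((-17491 - 12599) + 15527)/(r - 29351) = ((-17491 - 12599) + 15527)/(8726 - 29351) = (-30090 + 15527)/(-20625) = -14563*(-1/20625) = 14563/20625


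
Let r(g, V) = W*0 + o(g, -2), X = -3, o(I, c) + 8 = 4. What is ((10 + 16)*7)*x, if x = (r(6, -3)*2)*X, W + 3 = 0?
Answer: 4368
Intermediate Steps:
W = -3 (W = -3 + 0 = -3)
o(I, c) = -4 (o(I, c) = -8 + 4 = -4)
r(g, V) = -4 (r(g, V) = -3*0 - 4 = 0 - 4 = -4)
x = 24 (x = -4*2*(-3) = -8*(-3) = 24)
((10 + 16)*7)*x = ((10 + 16)*7)*24 = (26*7)*24 = 182*24 = 4368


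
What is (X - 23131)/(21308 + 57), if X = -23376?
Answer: -46507/21365 ≈ -2.1768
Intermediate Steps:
(X - 23131)/(21308 + 57) = (-23376 - 23131)/(21308 + 57) = -46507/21365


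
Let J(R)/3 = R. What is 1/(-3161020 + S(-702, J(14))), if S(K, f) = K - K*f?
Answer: -1/3132238 ≈ -3.1926e-7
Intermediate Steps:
J(R) = 3*R
S(K, f) = K - K*f
1/(-3161020 + S(-702, J(14))) = 1/(-3161020 - 702*(1 - 3*14)) = 1/(-3161020 - 702*(1 - 1*42)) = 1/(-3161020 - 702*(1 - 42)) = 1/(-3161020 - 702*(-41)) = 1/(-3161020 + 28782) = 1/(-3132238) = -1/3132238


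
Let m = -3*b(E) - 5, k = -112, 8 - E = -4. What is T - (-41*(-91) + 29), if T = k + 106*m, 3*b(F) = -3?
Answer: -4084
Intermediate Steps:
E = 12 (E = 8 - 1*(-4) = 8 + 4 = 12)
b(F) = -1 (b(F) = (⅓)*(-3) = -1)
m = -2 (m = -3*(-1) - 5 = 3 - 5 = -2)
T = -324 (T = -112 + 106*(-2) = -112 - 212 = -324)
T - (-41*(-91) + 29) = -324 - (-41*(-91) + 29) = -324 - (3731 + 29) = -324 - 1*3760 = -324 - 3760 = -4084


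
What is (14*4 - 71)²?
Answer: 225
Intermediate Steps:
(14*4 - 71)² = (56 - 71)² = (-15)² = 225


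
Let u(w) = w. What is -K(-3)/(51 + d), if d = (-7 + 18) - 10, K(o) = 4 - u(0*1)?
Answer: -1/13 ≈ -0.076923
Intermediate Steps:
K(o) = 4 (K(o) = 4 - 0 = 4 - 1*0 = 4 + 0 = 4)
d = 1 (d = 11 - 10 = 1)
-K(-3)/(51 + d) = -4/(51 + 1) = -4/52 = -1*1/13 = -1/13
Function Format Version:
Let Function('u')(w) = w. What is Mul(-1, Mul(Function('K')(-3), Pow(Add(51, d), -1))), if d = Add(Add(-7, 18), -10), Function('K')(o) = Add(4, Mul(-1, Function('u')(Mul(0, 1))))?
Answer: Rational(-1, 13) ≈ -0.076923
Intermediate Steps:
Function('K')(o) = 4 (Function('K')(o) = Add(4, Mul(-1, Mul(0, 1))) = Add(4, Mul(-1, 0)) = Add(4, 0) = 4)
d = 1 (d = Add(11, -10) = 1)
Mul(-1, Mul(Function('K')(-3), Pow(Add(51, d), -1))) = Mul(-1, Mul(4, Pow(Add(51, 1), -1))) = Mul(-1, Mul(4, Pow(52, -1))) = Mul(-1, Mul(4, Rational(1, 52))) = Mul(-1, Rational(1, 13)) = Rational(-1, 13)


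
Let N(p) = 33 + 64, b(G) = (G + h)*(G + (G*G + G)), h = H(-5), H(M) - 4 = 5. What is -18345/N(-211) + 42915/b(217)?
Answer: -65674923185/347266402 ≈ -189.12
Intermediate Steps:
H(M) = 9 (H(M) = 4 + 5 = 9)
h = 9
b(G) = (9 + G)*(G² + 2*G) (b(G) = (G + 9)*(G + (G*G + G)) = (9 + G)*(G + (G² + G)) = (9 + G)*(G + (G + G²)) = (9 + G)*(G² + 2*G))
N(p) = 97
-18345/N(-211) + 42915/b(217) = -18345/97 + 42915/((217*(18 + 217² + 11*217))) = -18345*1/97 + 42915/((217*(18 + 47089 + 2387))) = -18345/97 + 42915/((217*49494)) = -18345/97 + 42915/10740198 = -18345/97 + 42915*(1/10740198) = -18345/97 + 14305/3580066 = -65674923185/347266402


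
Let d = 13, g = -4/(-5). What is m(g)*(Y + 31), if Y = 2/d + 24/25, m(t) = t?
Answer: 41748/1625 ≈ 25.691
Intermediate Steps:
g = ⅘ (g = -4*(-⅕) = ⅘ ≈ 0.80000)
Y = 362/325 (Y = 2/13 + 24/25 = 362/325 ≈ 1.1138)
m(g)*(Y + 31) = 4*(362/325 + 31)/5 = (⅘)*(10437/325) = 41748/1625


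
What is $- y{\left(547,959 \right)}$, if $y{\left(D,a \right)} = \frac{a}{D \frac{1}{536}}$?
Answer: $- \frac{514024}{547} \approx -939.71$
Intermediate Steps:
$y{\left(D,a \right)} = \frac{536 a}{D}$ ($y{\left(D,a \right)} = \frac{a}{D \frac{1}{536}} = \frac{a}{\frac{1}{536} D} = \frac{536}{D} a = \frac{536 a}{D}$)
$- y{\left(547,959 \right)} = - \frac{536 \cdot 959}{547} = \left(-1\right) \frac{514024}{547} = - \frac{514024}{547}$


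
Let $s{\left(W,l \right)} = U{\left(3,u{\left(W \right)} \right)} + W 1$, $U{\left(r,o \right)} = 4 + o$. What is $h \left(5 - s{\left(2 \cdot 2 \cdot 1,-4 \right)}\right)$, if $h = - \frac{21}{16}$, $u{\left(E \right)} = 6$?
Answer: $\frac{189}{16} \approx 11.813$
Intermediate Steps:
$s{\left(W,l \right)} = 10 + W$ ($s{\left(W,l \right)} = \left(4 + 6\right) + W 1 = 10 + W$)
$h = - \frac{21}{16}$ ($h = \left(-21\right) \frac{1}{16} = - \frac{21}{16} \approx -1.3125$)
$h \left(5 - s{\left(2 \cdot 2 \cdot 1,-4 \right)}\right) = - \frac{21 \left(5 - \left(10 + 2 \cdot 2 \cdot 1\right)\right)}{16} = - \frac{21 \left(5 - \left(10 + 4 \cdot 1\right)\right)}{16} = - \frac{21 \left(5 - \left(10 + 4\right)\right)}{16} = - \frac{21 \left(5 - 14\right)}{16} = \left(- \frac{21}{16}\right) \left(-9\right) = \frac{189}{16}$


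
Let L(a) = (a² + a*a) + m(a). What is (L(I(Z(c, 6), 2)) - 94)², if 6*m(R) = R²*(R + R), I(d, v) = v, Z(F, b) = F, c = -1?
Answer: 62500/9 ≈ 6944.4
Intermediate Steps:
m(R) = R³/3 (m(R) = (R²*(R + R))/6 = (R²*(2*R))/6 = (2*R³)/6 = R³/3)
L(a) = 2*a² + a³/3 (L(a) = (a² + a*a) + a³/3 = (a² + a²) + a³/3 = 2*a² + a³/3)
(L(I(Z(c, 6), 2)) - 94)² = ((⅓)*2²*(6 + 2) - 94)² = ((⅓)*4*8 - 94)² = (32/3 - 94)² = (-250/3)² = 62500/9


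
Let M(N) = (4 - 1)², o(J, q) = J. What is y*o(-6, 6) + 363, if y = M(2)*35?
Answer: -1527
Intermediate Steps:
M(N) = 9 (M(N) = 3² = 9)
y = 315 (y = 9*35 = 315)
y*o(-6, 6) + 363 = 315*(-6) + 363 = -1890 + 363 = -1527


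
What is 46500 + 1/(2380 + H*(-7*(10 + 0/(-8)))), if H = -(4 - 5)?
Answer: 107415001/2310 ≈ 46500.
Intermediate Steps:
H = 1 (H = -1*(-1) = 1)
46500 + 1/(2380 + H*(-7*(10 + 0/(-8)))) = 46500 + 1/(2380 + 1*(-7*(10 + 0/(-8)))) = 46500 + 1/(2380 + 1*(-7*(10 + 0*(-⅛)))) = 46500 + 1/(2380 + 1*(-7*(10 + 0))) = 46500 + 1/(2380 + 1*(-7*10)) = 46500 + 1/(2380 + 1*(-70)) = 46500 + 1/(2380 - 70) = 46500 + 1/2310 = 107415001/2310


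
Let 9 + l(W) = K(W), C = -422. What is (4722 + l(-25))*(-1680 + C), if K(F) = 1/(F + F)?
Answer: -247667099/25 ≈ -9.9067e+6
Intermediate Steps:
K(F) = 1/(2*F)
l(W) = -9 + 1/(2*W)
(4722 + l(-25))*(-1680 + C) = (4722 + (-9 + (½)/(-25)))*(-1680 - 422) = (4722 + (-9 + (½)*(-1/25)))*(-2102) = (4722 + (-9 - 1/50))*(-2102) = (4722 - 451/50)*(-2102) = (235649/50)*(-2102) = -247667099/25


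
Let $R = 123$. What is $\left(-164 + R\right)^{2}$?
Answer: $1681$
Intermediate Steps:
$\left(-164 + R\right)^{2} = \left(-164 + 123\right)^{2} = \left(-41\right)^{2} = 1681$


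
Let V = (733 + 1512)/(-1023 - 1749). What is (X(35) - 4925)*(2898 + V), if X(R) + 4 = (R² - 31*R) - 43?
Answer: -9701461288/693 ≈ -1.3999e+7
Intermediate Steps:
V = -2245/2772 (V = 2245/(-2772) = 2245*(-1/2772) = -2245/2772 ≈ -0.80989)
X(R) = -47 + R² - 31*R (X(R) = -4 + ((R² - 31*R) - 43) = -4 + (-43 + R² - 31*R) = -47 + R² - 31*R)
(X(35) - 4925)*(2898 + V) = ((-47 + 35² - 31*35) - 4925)*(2898 - 2245/2772) = ((-47 + 1225 - 1085) - 4925)*(8031011/2772) = (93 - 4925)*(8031011/2772) = -4832*8031011/2772 = -9701461288/693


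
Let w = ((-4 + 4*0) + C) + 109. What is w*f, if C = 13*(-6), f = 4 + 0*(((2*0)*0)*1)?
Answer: 108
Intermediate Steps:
f = 4 (f = 4 + 0*((0*0)*1) = 4 + 0*(0*1) = 4 + 0*0 = 4 + 0 = 4)
C = -78
w = 27 (w = ((-4 + 4*0) - 78) + 109 = ((-4 + 0) - 78) + 109 = (-4 - 78) + 109 = -82 + 109 = 27)
w*f = 27*4 = 108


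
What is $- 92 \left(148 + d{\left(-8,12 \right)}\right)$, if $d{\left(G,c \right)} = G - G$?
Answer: $-13616$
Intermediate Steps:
$d{\left(G,c \right)} = 0$
$- 92 \left(148 + d{\left(-8,12 \right)}\right) = - 92 \left(148 + 0\right) = \left(-92\right) 148 = -13616$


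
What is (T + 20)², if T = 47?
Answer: 4489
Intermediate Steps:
(T + 20)² = (47 + 20)² = 67² = 4489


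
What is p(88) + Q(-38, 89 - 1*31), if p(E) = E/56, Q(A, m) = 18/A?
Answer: 146/133 ≈ 1.0977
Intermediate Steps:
p(E) = E/56 (p(E) = E*(1/56) = E/56)
p(88) + Q(-38, 89 - 1*31) = (1/56)*88 + 18/(-38) = 11/7 + 18*(-1/38) = 11/7 - 9/19 = 146/133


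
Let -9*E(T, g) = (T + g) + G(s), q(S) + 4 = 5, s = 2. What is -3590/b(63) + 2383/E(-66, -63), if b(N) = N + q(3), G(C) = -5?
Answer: 222887/2144 ≈ 103.96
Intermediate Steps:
q(S) = 1 (q(S) = -4 + 5 = 1)
b(N) = 1 + N (b(N) = N + 1 = 1 + N)
E(T, g) = 5/9 - T/9 - g/9 (E(T, g) = -((T + g) - 5)/9 = -(-5 + T + g)/9 = 5/9 - T/9 - g/9)
-3590/b(63) + 2383/E(-66, -63) = -3590/(1 + 63) + 2383/(5/9 - ⅑*(-66) - ⅑*(-63)) = -3590/64 + 2383/(5/9 + 22/3 + 7) = -3590*1/64 + 2383/(134/9) = -1795/32 + 2383*(9/134) = -1795/32 + 21447/134 = 222887/2144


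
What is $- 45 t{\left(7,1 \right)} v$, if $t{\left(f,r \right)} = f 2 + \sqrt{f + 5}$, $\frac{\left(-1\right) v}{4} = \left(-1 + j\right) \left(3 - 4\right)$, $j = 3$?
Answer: $-5040 - 720 \sqrt{3} \approx -6287.1$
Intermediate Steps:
$v = 8$ ($v = - 4 \left(-1 + 3\right) \left(3 - 4\right) = - 4 \cdot 2 \left(3 - 4\right) = - 4 \cdot 2 \left(-1\right) = \left(-4\right) \left(-2\right) = 8$)
$t{\left(f,r \right)} = \sqrt{5 + f} + 2 f$ ($t{\left(f,r \right)} = 2 f + \sqrt{5 + f} = \sqrt{5 + f} + 2 f$)
$- 45 t{\left(7,1 \right)} v = - 45 \left(\sqrt{5 + 7} + 2 \cdot 7\right) 8 = - 45 \left(\sqrt{12} + 14\right) 8 = - 45 \left(2 \sqrt{3} + 14\right) 8 = - 45 \left(14 + 2 \sqrt{3}\right) 8 = \left(-630 - 90 \sqrt{3}\right) 8 = -5040 - 720 \sqrt{3}$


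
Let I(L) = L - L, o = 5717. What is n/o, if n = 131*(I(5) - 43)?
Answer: -5633/5717 ≈ -0.98531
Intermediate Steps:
I(L) = 0
n = -5633 (n = 131*(0 - 43) = 131*(-43) = -5633)
n/o = -5633/5717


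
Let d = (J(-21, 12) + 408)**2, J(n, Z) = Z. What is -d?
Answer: -176400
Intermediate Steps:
d = 176400 (d = (12 + 408)**2 = 420**2 = 176400)
-d = -1*176400 = -176400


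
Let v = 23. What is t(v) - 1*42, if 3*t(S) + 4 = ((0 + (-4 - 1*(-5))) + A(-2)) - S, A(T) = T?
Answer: -154/3 ≈ -51.333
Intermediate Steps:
t(S) = -5/3 - S/3 (t(S) = -4/3 + (((0 + (-4 - 1*(-5))) - 2) - S)/3 = -4/3 + (((0 + (-4 + 5)) - 2) - S)/3 = -4/3 + (((0 + 1) - 2) - S)/3 = -4/3 + ((1 - 2) - S)/3 = -4/3 + (-1 - S)/3 = -4/3 + (-⅓ - S/3) = -5/3 - S/3)
t(v) - 1*42 = (-5/3 - ⅓*23) - 1*42 = (-5/3 - 23/3) - 42 = -28/3 - 42 = -154/3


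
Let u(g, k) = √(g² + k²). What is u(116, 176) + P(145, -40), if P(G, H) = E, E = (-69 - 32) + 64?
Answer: -37 + 4*√2777 ≈ 173.79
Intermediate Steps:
E = -37 (E = -101 + 64 = -37)
P(G, H) = -37
u(116, 176) + P(145, -40) = √(116² + 176²) - 37 = √(13456 + 30976) - 37 = √44432 - 37 = 4*√2777 - 37 = -37 + 4*√2777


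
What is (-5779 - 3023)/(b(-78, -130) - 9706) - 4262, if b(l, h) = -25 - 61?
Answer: -2318039/544 ≈ -4261.1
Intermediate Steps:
b(l, h) = -86
(-5779 - 3023)/(b(-78, -130) - 9706) - 4262 = (-5779 - 3023)/(-86 - 9706) - 4262 = -8802/(-9792) - 4262 = -8802*(-1/9792) - 4262 = 489/544 - 4262 = -2318039/544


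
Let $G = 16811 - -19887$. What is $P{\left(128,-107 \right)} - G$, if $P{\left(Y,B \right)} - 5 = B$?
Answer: $-36800$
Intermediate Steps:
$P{\left(Y,B \right)} = 5 + B$
$G = 36698$ ($G = 16811 + 19887 = 36698$)
$P{\left(128,-107 \right)} - G = \left(5 - 107\right) - 36698 = -102 - 36698 = -36800$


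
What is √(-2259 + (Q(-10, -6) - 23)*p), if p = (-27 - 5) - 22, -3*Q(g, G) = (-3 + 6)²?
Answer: 3*I*√95 ≈ 29.24*I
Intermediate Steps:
Q(g, G) = -3 (Q(g, G) = -(-3 + 6)²/3 = -⅓*3² = -⅓*9 = -3)
p = -54 (p = -32 - 22 = -54)
√(-2259 + (Q(-10, -6) - 23)*p) = √(-2259 + (-3 - 23)*(-54)) = √(-2259 - 26*(-54)) = √(-2259 + 1404) = √(-855) = 3*I*√95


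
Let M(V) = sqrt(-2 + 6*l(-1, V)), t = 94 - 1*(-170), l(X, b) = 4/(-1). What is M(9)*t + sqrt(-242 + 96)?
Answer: I*(sqrt(146) + 264*sqrt(26)) ≈ 1358.2*I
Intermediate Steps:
l(X, b) = -4 (l(X, b) = 4*(-1) = -4)
t = 264 (t = 94 + 170 = 264)
M(V) = I*sqrt(26) (M(V) = sqrt(-2 + 6*(-4)) = sqrt(-2 - 24) = sqrt(-26) = I*sqrt(26))
M(9)*t + sqrt(-242 + 96) = (I*sqrt(26))*264 + sqrt(-242 + 96) = 264*I*sqrt(26) + sqrt(-146) = 264*I*sqrt(26) + I*sqrt(146) = I*sqrt(146) + 264*I*sqrt(26)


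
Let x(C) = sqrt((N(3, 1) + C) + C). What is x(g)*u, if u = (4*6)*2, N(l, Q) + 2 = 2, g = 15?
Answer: 48*sqrt(30) ≈ 262.91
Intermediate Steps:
N(l, Q) = 0 (N(l, Q) = -2 + 2 = 0)
u = 48 (u = 24*2 = 48)
x(C) = sqrt(2)*sqrt(C) (x(C) = sqrt((0 + C) + C) = sqrt(C + C) = sqrt(2*C) = sqrt(2)*sqrt(C))
x(g)*u = (sqrt(2)*sqrt(15))*48 = sqrt(30)*48 = 48*sqrt(30)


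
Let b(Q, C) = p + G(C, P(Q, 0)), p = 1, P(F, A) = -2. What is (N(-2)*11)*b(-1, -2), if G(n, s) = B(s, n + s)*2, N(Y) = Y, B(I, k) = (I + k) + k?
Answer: 418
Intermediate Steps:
B(I, k) = I + 2*k
G(n, s) = 4*n + 6*s (G(n, s) = (s + 2*(n + s))*2 = (s + (2*n + 2*s))*2 = (2*n + 3*s)*2 = 4*n + 6*s)
b(Q, C) = -11 + 4*C (b(Q, C) = 1 + (4*C + 6*(-2)) = 1 + (4*C - 12) = 1 + (-12 + 4*C) = -11 + 4*C)
(N(-2)*11)*b(-1, -2) = (-2*11)*(-11 + 4*(-2)) = -22*(-11 - 8) = -22*(-19) = 418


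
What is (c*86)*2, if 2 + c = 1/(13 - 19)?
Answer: -1118/3 ≈ -372.67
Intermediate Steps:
c = -13/6 (c = -2 + 1/(13 - 19) = -2 + 1/(-6) = -2 - 1/6 = -13/6 ≈ -2.1667)
(c*86)*2 = -13/6*86*2 = -559/3*2 = -1118/3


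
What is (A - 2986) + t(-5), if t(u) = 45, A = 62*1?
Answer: -2879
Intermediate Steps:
A = 62
(A - 2986) + t(-5) = (62 - 2986) + 45 = -2924 + 45 = -2879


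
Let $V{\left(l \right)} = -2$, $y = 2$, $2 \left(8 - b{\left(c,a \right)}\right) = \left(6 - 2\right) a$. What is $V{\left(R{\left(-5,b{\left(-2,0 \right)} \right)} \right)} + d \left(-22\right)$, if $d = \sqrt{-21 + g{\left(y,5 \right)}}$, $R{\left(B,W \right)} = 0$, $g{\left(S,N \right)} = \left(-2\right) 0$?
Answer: $-2 - 22 i \sqrt{21} \approx -2.0 - 100.82 i$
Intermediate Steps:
$b{\left(c,a \right)} = 8 - 2 a$ ($b{\left(c,a \right)} = 8 - \frac{\left(6 - 2\right) a}{2} = 8 - \frac{4 a}{2} = 8 - 2 a$)
$g{\left(S,N \right)} = 0$
$d = i \sqrt{21}$ ($d = \sqrt{-21 + 0} = \sqrt{-21} = i \sqrt{21} \approx 4.5826 i$)
$V{\left(R{\left(-5,b{\left(-2,0 \right)} \right)} \right)} + d \left(-22\right) = -2 + i \sqrt{21} \left(-22\right) = -2 - 22 i \sqrt{21}$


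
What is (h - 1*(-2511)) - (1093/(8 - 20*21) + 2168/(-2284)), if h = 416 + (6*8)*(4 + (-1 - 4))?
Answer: 678137915/235252 ≈ 2882.6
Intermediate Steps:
h = 368 (h = 416 + 48*(4 - 5) = 416 + 48*(-1) = 416 - 48 = 368)
(h - 1*(-2511)) - (1093/(8 - 20*21) + 2168/(-2284)) = (368 - 1*(-2511)) - (1093/(8 - 20*21) + 2168/(-2284)) = (368 + 2511) - (1093/(8 - 420) + 2168*(-1/2284)) = 2879 - (1093/(-412) - 542/571) = 2879 - (1093*(-1/412) - 542/571) = 2879 - (-1093/412 - 542/571) = 2879 - 1*(-847407/235252) = 2879 + 847407/235252 = 678137915/235252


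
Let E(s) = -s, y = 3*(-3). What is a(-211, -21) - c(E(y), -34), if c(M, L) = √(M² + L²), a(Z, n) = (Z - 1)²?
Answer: 44944 - √1237 ≈ 44909.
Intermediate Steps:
y = -9
a(Z, n) = (-1 + Z)²
c(M, L) = √(L² + M²)
a(-211, -21) - c(E(y), -34) = (-1 - 211)² - √((-34)² + (-1*(-9))²) = (-212)² - √(1156 + 9²) = 44944 - √(1156 + 81) = 44944 - √1237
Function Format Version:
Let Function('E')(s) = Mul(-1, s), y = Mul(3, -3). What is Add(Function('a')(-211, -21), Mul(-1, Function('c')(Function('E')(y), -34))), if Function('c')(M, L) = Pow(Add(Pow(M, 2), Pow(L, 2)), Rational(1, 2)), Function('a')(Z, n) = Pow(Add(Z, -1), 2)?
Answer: Add(44944, Mul(-1, Pow(1237, Rational(1, 2)))) ≈ 44909.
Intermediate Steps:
y = -9
Function('a')(Z, n) = Pow(Add(-1, Z), 2)
Function('c')(M, L) = Pow(Add(Pow(L, 2), Pow(M, 2)), Rational(1, 2))
Add(Function('a')(-211, -21), Mul(-1, Function('c')(Function('E')(y), -34))) = Add(Pow(Add(-1, -211), 2), Mul(-1, Pow(Add(Pow(-34, 2), Pow(Mul(-1, -9), 2)), Rational(1, 2)))) = Add(Pow(-212, 2), Mul(-1, Pow(Add(1156, Pow(9, 2)), Rational(1, 2)))) = Add(44944, Mul(-1, Pow(Add(1156, 81), Rational(1, 2)))) = Add(44944, Mul(-1, Pow(1237, Rational(1, 2))))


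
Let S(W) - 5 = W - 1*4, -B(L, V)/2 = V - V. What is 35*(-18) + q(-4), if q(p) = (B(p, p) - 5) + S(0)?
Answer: -634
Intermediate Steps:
B(L, V) = 0 (B(L, V) = -2*(V - V) = -2*0 = 0)
S(W) = 1 + W (S(W) = 5 + (W - 1*4) = 5 + (W - 4) = 5 + (-4 + W) = 1 + W)
q(p) = -4 (q(p) = (0 - 5) + (1 + 0) = -5 + 1 = -4)
35*(-18) + q(-4) = 35*(-18) - 4 = -630 - 4 = -634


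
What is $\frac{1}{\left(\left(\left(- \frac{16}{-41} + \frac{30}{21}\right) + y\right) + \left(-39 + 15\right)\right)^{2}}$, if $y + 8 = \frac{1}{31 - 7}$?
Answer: $\frac{47444544}{43098175201} \approx 0.0011008$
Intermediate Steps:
$y = - \frac{191}{24}$ ($y = -8 + \frac{1}{31 - 7} = -8 + \frac{1}{24} = - \frac{191}{24} \approx -7.9583$)
$\frac{1}{\left(\left(\left(- \frac{16}{-41} + \frac{30}{21}\right) + y\right) + \left(-39 + 15\right)\right)^{2}} = \frac{1}{\left(\left(\left(- \frac{16}{-41} + \frac{30}{21}\right) - \frac{191}{24}\right) + \left(-39 + 15\right)\right)^{2}} = \frac{1}{\left(\left(\left(\left(-16\right) \left(- \frac{1}{41}\right) + 30 \cdot \frac{1}{21}\right) - \frac{191}{24}\right) - 24\right)^{2}} = \frac{1}{\left(\left(\left(\frac{16}{41} + \frac{10}{7}\right) - \frac{191}{24}\right) - 24\right)^{2}} = \frac{1}{\left(\left(\frac{522}{287} - \frac{191}{24}\right) - 24\right)^{2}} = \frac{1}{\left(- \frac{42289}{6888} - 24\right)^{2}} = \frac{1}{\left(- \frac{207601}{6888}\right)^{2}} = \frac{1}{\frac{43098175201}{47444544}} = \frac{47444544}{43098175201}$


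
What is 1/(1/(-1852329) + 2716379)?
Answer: 1852329/5031627596690 ≈ 3.6814e-7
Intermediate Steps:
1/(1/(-1852329) + 2716379) = 1/(-1/1852329 + 2716379) = 1/(5031627596690/1852329) = 1852329/5031627596690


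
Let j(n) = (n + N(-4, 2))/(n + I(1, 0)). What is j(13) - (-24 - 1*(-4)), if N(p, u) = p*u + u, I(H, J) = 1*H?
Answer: 41/2 ≈ 20.500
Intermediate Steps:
I(H, J) = H
N(p, u) = u + p*u
j(n) = (-6 + n)/(1 + n) (j(n) = (n + 2*(1 - 4))/(n + 1) = (n + 2*(-3))/(1 + n) = (n - 6)/(1 + n) = (-6 + n)/(1 + n))
j(13) - (-24 - 1*(-4)) = (-6 + 13)/(1 + 13) - (-24 - 1*(-4)) = 7/14 - (-24 + 4) = (1/14)*7 - 1*(-20) = 1/2 + 20 = 41/2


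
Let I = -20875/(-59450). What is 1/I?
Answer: 2378/835 ≈ 2.8479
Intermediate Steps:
I = 835/2378 (I = -20875*(-1/59450) = 835/2378 ≈ 0.35114)
1/I = 1/(835/2378) = 2378/835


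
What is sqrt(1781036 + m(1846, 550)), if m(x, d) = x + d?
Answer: 2*sqrt(445858) ≈ 1335.5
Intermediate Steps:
m(x, d) = d + x
sqrt(1781036 + m(1846, 550)) = sqrt(1781036 + (550 + 1846)) = sqrt(1781036 + 2396) = sqrt(1783432) = 2*sqrt(445858)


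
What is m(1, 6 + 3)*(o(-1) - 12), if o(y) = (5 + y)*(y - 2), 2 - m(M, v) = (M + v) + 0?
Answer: 192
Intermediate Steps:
m(M, v) = 2 - M - v (m(M, v) = 2 - ((M + v) + 0) = 2 - (M + v) = 2 + (-M - v) = 2 - M - v)
o(y) = (-2 + y)*(5 + y) (o(y) = (5 + y)*(-2 + y) = (-2 + y)*(5 + y))
m(1, 6 + 3)*(o(-1) - 12) = (2 - 1*1 - (6 + 3))*((-10 + (-1)**2 + 3*(-1)) - 12) = (2 - 1 - 1*9)*((-10 + 1 - 3) - 12) = (2 - 1 - 9)*(-12 - 12) = -8*(-24) = 192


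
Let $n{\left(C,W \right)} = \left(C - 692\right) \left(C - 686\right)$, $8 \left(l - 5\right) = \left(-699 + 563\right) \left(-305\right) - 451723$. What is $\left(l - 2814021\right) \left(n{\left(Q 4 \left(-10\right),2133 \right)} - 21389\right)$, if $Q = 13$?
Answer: $- \frac{33014701270993}{8} \approx -4.1268 \cdot 10^{12}$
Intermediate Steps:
$l = - \frac{410203}{8}$ ($l = 5 + \frac{\left(-699 + 563\right) \left(-305\right) - 451723}{8} = 5 + \frac{\left(-136\right) \left(-305\right) - 451723}{8} = 5 + \frac{41480 - 451723}{8} = 5 + \frac{1}{8} \left(-410243\right) = 5 - \frac{410243}{8} = - \frac{410203}{8} \approx -51275.0$)
$n{\left(C,W \right)} = \left(-692 + C\right) \left(-686 + C\right)$
$\left(l - 2814021\right) \left(n{\left(Q 4 \left(-10\right),2133 \right)} - 21389\right) = \left(- \frac{410203}{8} - 2814021\right) \left(\left(474712 + \left(13 \cdot 4 \left(-10\right)\right)^{2} - 1378 \cdot 13 \cdot 4 \left(-10\right)\right) - 21389\right) = - \frac{22922371 \left(\left(474712 + \left(52 \left(-10\right)\right)^{2} - 1378 \cdot 52 \left(-10\right)\right) - 21389\right)}{8} = - \frac{22922371 \left(\left(474712 + \left(-520\right)^{2} - -716560\right) - 21389\right)}{8} = - \frac{22922371 \left(\left(474712 + 270400 + 716560\right) - 21389\right)}{8} = - \frac{22922371 \left(1461672 - 21389\right)}{8} = \left(- \frac{22922371}{8}\right) 1440283 = - \frac{33014701270993}{8}$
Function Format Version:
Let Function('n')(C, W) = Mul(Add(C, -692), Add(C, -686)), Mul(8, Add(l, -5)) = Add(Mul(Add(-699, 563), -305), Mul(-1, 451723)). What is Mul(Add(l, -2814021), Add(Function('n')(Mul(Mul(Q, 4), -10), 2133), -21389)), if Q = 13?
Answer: Rational(-33014701270993, 8) ≈ -4.1268e+12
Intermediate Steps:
l = Rational(-410203, 8) (l = Add(5, Mul(Rational(1, 8), Add(Mul(Add(-699, 563), -305), Mul(-1, 451723)))) = Add(5, Mul(Rational(1, 8), Add(Mul(-136, -305), -451723))) = Add(5, Mul(Rational(1, 8), Add(41480, -451723))) = Add(5, Mul(Rational(1, 8), -410243)) = Add(5, Rational(-410243, 8)) = Rational(-410203, 8) ≈ -51275.)
Function('n')(C, W) = Mul(Add(-692, C), Add(-686, C))
Mul(Add(l, -2814021), Add(Function('n')(Mul(Mul(Q, 4), -10), 2133), -21389)) = Mul(Add(Rational(-410203, 8), -2814021), Add(Add(474712, Pow(Mul(Mul(13, 4), -10), 2), Mul(-1378, Mul(Mul(13, 4), -10))), -21389)) = Mul(Rational(-22922371, 8), Add(Add(474712, Pow(Mul(52, -10), 2), Mul(-1378, Mul(52, -10))), -21389)) = Mul(Rational(-22922371, 8), Add(Add(474712, Pow(-520, 2), Mul(-1378, -520)), -21389)) = Mul(Rational(-22922371, 8), Add(Add(474712, 270400, 716560), -21389)) = Mul(Rational(-22922371, 8), Add(1461672, -21389)) = Mul(Rational(-22922371, 8), 1440283) = Rational(-33014701270993, 8)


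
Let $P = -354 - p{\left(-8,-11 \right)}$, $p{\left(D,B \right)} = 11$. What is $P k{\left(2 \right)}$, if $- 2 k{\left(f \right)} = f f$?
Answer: $730$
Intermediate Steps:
$k{\left(f \right)} = - \frac{f^{2}}{2}$ ($k{\left(f \right)} = - \frac{f f}{2} = - \frac{f^{2}}{2}$)
$P = -365$ ($P = -354 - 11 = -365$)
$P k{\left(2 \right)} = - 365 \left(- \frac{2^{2}}{2}\right) = - 365 \left(\left(- \frac{1}{2}\right) 4\right) = \left(-365\right) \left(-2\right) = 730$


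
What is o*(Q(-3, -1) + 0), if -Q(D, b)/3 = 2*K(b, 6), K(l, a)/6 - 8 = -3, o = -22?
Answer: 3960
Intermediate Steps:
K(l, a) = 30 (K(l, a) = 48 + 6*(-3) = 48 - 18 = 30)
Q(D, b) = -180 (Q(D, b) = -6*30 = -3*60 = -180)
o*(Q(-3, -1) + 0) = -22*(-180 + 0) = -22*(-180) = 3960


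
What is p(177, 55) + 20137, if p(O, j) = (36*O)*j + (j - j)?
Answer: 370597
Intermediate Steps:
p(O, j) = 36*O*j (p(O, j) = 36*O*j + 0 = 36*O*j)
p(177, 55) + 20137 = 36*177*55 + 20137 = 350460 + 20137 = 370597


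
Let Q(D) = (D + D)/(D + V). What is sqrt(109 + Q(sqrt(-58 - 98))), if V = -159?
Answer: sqrt(3)*sqrt((5777 - 74*I*sqrt(39))/(159 - 2*I*sqrt(39))) ≈ 10.441 - 0.0074775*I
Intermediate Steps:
Q(D) = 2*D/(-159 + D) (Q(D) = (D + D)/(D - 159) = (2*D)/(-159 + D) = 2*D/(-159 + D))
sqrt(109 + Q(sqrt(-58 - 98))) = sqrt(109 + 2*sqrt(-58 - 98)/(-159 + sqrt(-58 - 98))) = sqrt(109 + 2*sqrt(-156)/(-159 + sqrt(-156))) = sqrt(109 + 2*(2*I*sqrt(39))/(-159 + 2*I*sqrt(39))) = sqrt(109 + 4*I*sqrt(39)/(-159 + 2*I*sqrt(39)))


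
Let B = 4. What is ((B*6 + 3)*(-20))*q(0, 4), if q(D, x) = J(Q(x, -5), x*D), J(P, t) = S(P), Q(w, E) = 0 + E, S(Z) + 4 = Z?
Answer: 4860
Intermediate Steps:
S(Z) = -4 + Z
Q(w, E) = E
J(P, t) = -4 + P
q(D, x) = -9 (q(D, x) = -4 - 5 = -9)
((B*6 + 3)*(-20))*q(0, 4) = ((4*6 + 3)*(-20))*(-9) = ((24 + 3)*(-20))*(-9) = (27*(-20))*(-9) = -540*(-9) = 4860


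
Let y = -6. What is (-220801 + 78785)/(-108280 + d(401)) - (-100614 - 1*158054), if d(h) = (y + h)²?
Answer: 12349961644/47745 ≈ 2.5867e+5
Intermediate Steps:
d(h) = (-6 + h)²
(-220801 + 78785)/(-108280 + d(401)) - (-100614 - 1*158054) = (-220801 + 78785)/(-108280 + (-6 + 401)²) - (-100614 - 1*158054) = -142016/(-108280 + 395²) - (-100614 - 158054) = -142016/(-108280 + 156025) - 1*(-258668) = -142016/47745 + 258668 = 12349961644/47745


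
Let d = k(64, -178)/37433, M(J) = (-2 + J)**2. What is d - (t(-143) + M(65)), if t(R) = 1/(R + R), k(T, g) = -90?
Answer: -3862859939/973258 ≈ -3969.0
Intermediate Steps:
t(R) = 1/(2*R)
d = -90/37433 ≈ -0.0024043
d - (t(-143) + M(65)) = -90/37433 - ((1/2)/(-143) + (-2 + 65)**2) = -90/37433 - ((1/2)*(-1/143) + 63**2) = -90/37433 - (-1/286 + 3969) = -90/37433 - 1*1135133/286 = -90/37433 - 1135133/286 = -3862859939/973258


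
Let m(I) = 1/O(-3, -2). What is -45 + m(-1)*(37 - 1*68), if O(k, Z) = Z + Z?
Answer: -149/4 ≈ -37.250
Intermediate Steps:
O(k, Z) = 2*Z
m(I) = -¼ (m(I) = 1/(2*(-2)) = 1/(-4) = -¼)
-45 + m(-1)*(37 - 1*68) = -45 - (37 - 1*68)/4 = -45 - (37 - 68)/4 = -45 - ¼*(-31) = -45 + 31/4 = -149/4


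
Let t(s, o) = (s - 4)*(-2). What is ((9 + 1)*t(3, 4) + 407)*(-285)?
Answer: -121695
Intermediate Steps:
t(s, o) = 8 - 2*s (t(s, o) = (-4 + s)*(-2) = 8 - 2*s)
((9 + 1)*t(3, 4) + 407)*(-285) = ((9 + 1)*(8 - 2*3) + 407)*(-285) = (10*(8 - 6) + 407)*(-285) = (10*2 + 407)*(-285) = (20 + 407)*(-285) = 427*(-285) = -121695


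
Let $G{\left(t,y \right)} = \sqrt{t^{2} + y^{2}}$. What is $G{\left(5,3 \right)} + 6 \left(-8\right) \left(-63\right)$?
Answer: $3024 + \sqrt{34} \approx 3029.8$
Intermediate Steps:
$G{\left(5,3 \right)} + 6 \left(-8\right) \left(-63\right) = \sqrt{5^{2} + 3^{2}} + 6 \left(-8\right) \left(-63\right) = \sqrt{25 + 9} - -3024 = \sqrt{34} + 3024 = 3024 + \sqrt{34}$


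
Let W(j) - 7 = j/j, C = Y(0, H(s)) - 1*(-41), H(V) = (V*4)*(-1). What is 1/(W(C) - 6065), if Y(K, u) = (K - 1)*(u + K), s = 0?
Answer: -1/6057 ≈ -0.00016510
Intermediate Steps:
H(V) = -4*V (H(V) = (4*V)*(-1) = -4*V)
Y(K, u) = (-1 + K)*(K + u)
C = 41 (C = (0² - 1*0 - (-4)*0 + 0*(-4*0)) - 1*(-41) = (0 + 0 - 1*0 + 0*0) + 41 = (0 + 0 + 0 + 0) + 41 = 0 + 41 = 41)
W(j) = 8 (W(j) = 7 + j/j = 7 + 1 = 8)
1/(W(C) - 6065) = 1/(8 - 6065) = 1/(-6057) = -1/6057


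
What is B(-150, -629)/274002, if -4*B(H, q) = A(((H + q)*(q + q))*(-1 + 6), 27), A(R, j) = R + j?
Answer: -4899937/1096008 ≈ -4.4707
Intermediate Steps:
B(H, q) = -27/4 - 5*q*(H + q)/2 (B(H, q) = -(((H + q)*(q + q))*(-1 + 6) + 27)/4 = -(((H + q)*(2*q))*5 + 27)/4 = -((2*q*(H + q))*5 + 27)/4 = -(10*q*(H + q) + 27)/4 = -(27 + 10*q*(H + q))/4 = -27/4 - 5*q*(H + q)/2)
B(-150, -629)/274002 = (-27/4 - 5/2*(-629)*(-150 - 629))/274002 = (-27/4 - 5/2*(-629)*(-779))*(1/274002) = (-27/4 - 2449955/2)*(1/274002) = -4899937/4*1/274002 = -4899937/1096008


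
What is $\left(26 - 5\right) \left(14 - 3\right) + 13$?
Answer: $244$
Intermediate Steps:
$\left(26 - 5\right) \left(14 - 3\right) + 13 = 21 \cdot 11 + 13 = 231 + 13 = 244$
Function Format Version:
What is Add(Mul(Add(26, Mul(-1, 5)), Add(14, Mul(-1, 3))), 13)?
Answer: 244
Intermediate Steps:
Add(Mul(Add(26, Mul(-1, 5)), Add(14, Mul(-1, 3))), 13) = Add(Mul(Add(26, -5), Add(14, -3)), 13) = Add(Mul(21, 11), 13) = Add(231, 13) = 244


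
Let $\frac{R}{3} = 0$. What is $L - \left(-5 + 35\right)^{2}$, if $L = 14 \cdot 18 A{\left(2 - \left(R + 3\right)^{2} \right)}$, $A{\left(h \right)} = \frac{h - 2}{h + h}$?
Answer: $-738$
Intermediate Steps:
$R = 0$ ($R = 3 \cdot 0 = 0$)
$A{\left(h \right)} = \frac{-2 + h}{2 h}$
$L = 162$ ($L = 14 \cdot 18 \frac{-2 + \left(2 - \left(0 + 3\right)^{2}\right)}{2 \left(2 - \left(0 + 3\right)^{2}\right)} = 252 \frac{-2 + \left(2 - 3^{2}\right)}{2 \left(2 - 3^{2}\right)} = 252 \frac{-2 + \left(2 - 9\right)}{2 \left(2 - 9\right)} = 252 \frac{-2 - 7}{2 \left(-7\right)} = 252 \cdot \frac{1}{2} \left(- \frac{1}{7}\right) \left(-9\right) = 252 \cdot \frac{9}{14} = 162$)
$L - \left(-5 + 35\right)^{2} = 162 - \left(-5 + 35\right)^{2} = 162 - 30^{2} = 162 - 900 = -738$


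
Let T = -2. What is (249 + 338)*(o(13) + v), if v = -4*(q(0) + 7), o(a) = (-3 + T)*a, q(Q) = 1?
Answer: -56939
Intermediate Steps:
o(a) = -5*a (o(a) = (-3 - 2)*a = -5*a)
v = -32 (v = -4*(1 + 7) = -4*8 = -32)
(249 + 338)*(o(13) + v) = (249 + 338)*(-5*13 - 32) = 587*(-65 - 32) = 587*(-97) = -56939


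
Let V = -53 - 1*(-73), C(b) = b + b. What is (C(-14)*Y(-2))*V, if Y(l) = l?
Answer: 1120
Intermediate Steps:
C(b) = 2*b
V = 20 (V = -53 + 73 = 20)
(C(-14)*Y(-2))*V = ((2*(-14))*(-2))*20 = -28*(-2)*20 = 56*20 = 1120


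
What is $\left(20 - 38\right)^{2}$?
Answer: $324$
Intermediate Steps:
$\left(20 - 38\right)^{2} = \left(-18\right)^{2} = 324$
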